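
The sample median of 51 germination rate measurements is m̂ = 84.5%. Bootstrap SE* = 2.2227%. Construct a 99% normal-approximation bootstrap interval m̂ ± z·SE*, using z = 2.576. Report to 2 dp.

(78.77, 90.23)

Margin = 2.576 × 2.2227 = 5.726
Interval: 84.5 ± 5.726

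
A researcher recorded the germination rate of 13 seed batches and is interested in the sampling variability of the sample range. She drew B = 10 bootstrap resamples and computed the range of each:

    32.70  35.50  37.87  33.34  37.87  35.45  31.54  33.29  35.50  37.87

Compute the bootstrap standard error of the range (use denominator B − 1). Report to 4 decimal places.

Bootstrap SE is the standard deviation of the 10 replicate ranges.
Mean of replicates: (32.70 + 35.50 + 37.87 + 33.34 + 37.87 + 35.45 + 31.54 + 33.29 + 35.50 + 37.87) / 10 = 350.93000 / 10 = 35.09300
Sum of squared deviations: (−2.39300)² + (+0.40700)² + (+2.77700)² + (−1.75300)² + (+2.77700)² + (+0.35700)² + (−3.55300)² + (−1.80300)² + (+0.40700)² + (+2.77700)² = 48.26801
Variance = 48.26801 / 9 = 5.36311
SE* = √5.36311

SE* = 2.3158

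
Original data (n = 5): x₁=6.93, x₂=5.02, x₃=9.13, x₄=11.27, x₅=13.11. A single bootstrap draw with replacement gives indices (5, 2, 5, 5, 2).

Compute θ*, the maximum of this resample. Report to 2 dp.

θ* = 13.11

Resample values: 13.11, 5.02, 13.11, 13.11, 5.02.
Maximum = 13.11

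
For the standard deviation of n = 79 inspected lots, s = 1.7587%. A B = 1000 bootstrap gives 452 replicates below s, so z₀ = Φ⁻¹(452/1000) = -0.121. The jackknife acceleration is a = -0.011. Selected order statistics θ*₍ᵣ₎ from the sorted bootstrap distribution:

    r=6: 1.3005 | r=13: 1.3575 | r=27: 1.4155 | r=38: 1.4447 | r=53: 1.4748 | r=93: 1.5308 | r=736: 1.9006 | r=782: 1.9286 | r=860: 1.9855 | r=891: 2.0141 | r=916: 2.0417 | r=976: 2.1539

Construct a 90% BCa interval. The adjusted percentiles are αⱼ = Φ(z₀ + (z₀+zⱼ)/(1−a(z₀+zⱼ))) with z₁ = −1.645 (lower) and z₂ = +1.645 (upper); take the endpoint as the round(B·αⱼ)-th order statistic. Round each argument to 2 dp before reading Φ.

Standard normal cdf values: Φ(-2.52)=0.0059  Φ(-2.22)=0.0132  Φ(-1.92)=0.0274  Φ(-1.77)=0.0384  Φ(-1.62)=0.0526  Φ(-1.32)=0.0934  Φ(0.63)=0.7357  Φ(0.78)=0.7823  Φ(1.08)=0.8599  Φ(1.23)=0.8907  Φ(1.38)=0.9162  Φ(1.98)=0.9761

(1.4155, 2.0417)

Lower: z₀ + z₁ = -0.121 + (-1.645) = -1.766; 1 − a(z₀+z₁) = 1 − (-0.011)(-1.766) = 0.9806; argument = -0.121 + (-1.766)/0.9806 = -1.9220 → -1.92.
α₁ = Φ(-1.92) = 0.0274; rank = round(1000 × 0.0274) = 27; θ*₍27₎ = 1.4155.
Upper: z₀ + z₂ = 1.524; 1 − a(z₀+z₂) = 1.0168; argument = 1.3779 → 1.38; α₂ = 0.9162; rank = 916; θ*₍916₎ = 2.0417.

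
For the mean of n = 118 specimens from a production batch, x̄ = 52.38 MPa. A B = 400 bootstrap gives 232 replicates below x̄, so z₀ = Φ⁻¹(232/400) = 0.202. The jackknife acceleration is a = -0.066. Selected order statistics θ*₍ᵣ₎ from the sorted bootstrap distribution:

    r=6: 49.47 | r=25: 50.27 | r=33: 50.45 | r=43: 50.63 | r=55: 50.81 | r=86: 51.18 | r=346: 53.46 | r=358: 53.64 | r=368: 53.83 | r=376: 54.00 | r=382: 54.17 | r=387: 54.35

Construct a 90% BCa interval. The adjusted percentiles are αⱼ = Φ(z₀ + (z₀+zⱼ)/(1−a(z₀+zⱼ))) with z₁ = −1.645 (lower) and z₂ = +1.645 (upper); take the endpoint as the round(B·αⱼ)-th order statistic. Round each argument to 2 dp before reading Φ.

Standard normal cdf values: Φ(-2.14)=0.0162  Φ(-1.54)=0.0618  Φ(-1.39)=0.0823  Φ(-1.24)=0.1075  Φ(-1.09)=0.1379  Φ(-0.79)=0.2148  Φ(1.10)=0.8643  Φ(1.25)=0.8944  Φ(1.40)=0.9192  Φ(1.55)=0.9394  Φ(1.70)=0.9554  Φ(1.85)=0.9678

(50.45, 54.35)

Lower: z₀ + z₁ = 0.202 + (-1.645) = -1.443; 1 − a(z₀+z₁) = 1 − (-0.066)(-1.443) = 0.9048; argument = 0.202 + (-1.443)/0.9048 = -1.3929 → -1.39.
α₁ = Φ(-1.39) = 0.0823; rank = round(400 × 0.0823) = 33; θ*₍33₎ = 50.45.
Upper: z₀ + z₂ = 1.847; 1 − a(z₀+z₂) = 1.1219; argument = 1.8483 → 1.85; α₂ = 0.9678; rank = 387; θ*₍387₎ = 54.35.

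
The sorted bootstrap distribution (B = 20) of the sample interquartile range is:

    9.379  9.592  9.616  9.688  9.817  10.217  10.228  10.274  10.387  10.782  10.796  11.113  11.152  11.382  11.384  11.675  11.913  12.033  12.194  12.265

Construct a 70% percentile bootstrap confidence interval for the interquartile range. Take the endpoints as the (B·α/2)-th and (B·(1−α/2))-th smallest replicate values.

α = 0.30; lower rank = 20 × 0.150 = 3; upper rank = 20 × 0.850 = 17.
The 3rd smallest replicate is 9.616; the 17th is 11.913.

(9.616, 11.913)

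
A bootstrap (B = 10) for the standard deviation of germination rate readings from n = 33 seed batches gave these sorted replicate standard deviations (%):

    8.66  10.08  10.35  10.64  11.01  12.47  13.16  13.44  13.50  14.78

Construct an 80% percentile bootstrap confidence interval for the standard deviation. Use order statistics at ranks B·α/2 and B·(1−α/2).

α = 0.20; lower rank = 10 × 0.100 = 1; upper rank = 10 × 0.900 = 9.
The 1st smallest replicate is 8.66; the 9th is 13.50.

(8.66, 13.50)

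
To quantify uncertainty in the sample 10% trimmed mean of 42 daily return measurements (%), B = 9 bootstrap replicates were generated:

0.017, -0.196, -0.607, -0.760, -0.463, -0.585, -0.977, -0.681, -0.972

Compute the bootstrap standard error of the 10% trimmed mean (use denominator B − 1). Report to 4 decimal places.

Bootstrap SE is the standard deviation of the 9 replicate 10% trimmed means.
Mean of replicates: (0.017 + (-0.196) + (-0.607) + (-0.760) + (-0.463) + (-0.585) + (-0.977) + (-0.681) + (-0.972)) / 9 = -5.22400 / 9 = -0.58044
Sum of squared deviations: (+0.59744)² + (+0.38444)² + (−0.02656)² + (−0.17956)² + (+0.11744)² + (−0.00456)² + (−0.39656)² + (−0.10056)² + (−0.39156)² = 0.87218
Variance = 0.87218 / 8 = 0.10902
SE* = √0.10902

SE* = 0.3302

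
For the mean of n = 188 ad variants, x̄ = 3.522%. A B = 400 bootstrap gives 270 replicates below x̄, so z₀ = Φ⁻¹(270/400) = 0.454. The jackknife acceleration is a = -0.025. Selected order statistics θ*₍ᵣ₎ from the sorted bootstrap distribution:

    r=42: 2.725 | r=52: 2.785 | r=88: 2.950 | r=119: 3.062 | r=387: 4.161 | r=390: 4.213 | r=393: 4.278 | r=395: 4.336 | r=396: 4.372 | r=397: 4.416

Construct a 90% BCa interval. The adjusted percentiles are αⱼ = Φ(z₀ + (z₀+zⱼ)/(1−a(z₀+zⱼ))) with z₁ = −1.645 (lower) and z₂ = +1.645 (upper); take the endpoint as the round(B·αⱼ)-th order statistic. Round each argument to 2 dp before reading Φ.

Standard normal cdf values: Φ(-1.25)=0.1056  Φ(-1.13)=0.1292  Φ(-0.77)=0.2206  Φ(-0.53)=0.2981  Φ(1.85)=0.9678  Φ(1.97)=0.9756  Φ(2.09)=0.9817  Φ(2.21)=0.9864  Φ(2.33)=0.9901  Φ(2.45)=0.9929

Lower: z₀ + z₁ = 0.454 + (-1.645) = -1.191; 1 − a(z₀+z₁) = 1 − (-0.025)(-1.191) = 0.9702; argument = 0.454 + (-1.191)/0.9702 = -0.7736 → -0.77.
α₁ = Φ(-0.77) = 0.2206; rank = round(400 × 0.2206) = 88; θ*₍88₎ = 2.950.
Upper: z₀ + z₂ = 2.099; 1 − a(z₀+z₂) = 1.0525; argument = 2.4483 → 2.45; α₂ = 0.9929; rank = 397; θ*₍397₎ = 4.416.

(2.950, 4.416)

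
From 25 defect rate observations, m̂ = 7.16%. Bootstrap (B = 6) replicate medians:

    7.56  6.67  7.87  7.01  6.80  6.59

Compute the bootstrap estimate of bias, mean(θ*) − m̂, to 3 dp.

bias = −0.077

mean(θ*) = (7.56 + 6.67 + 7.87 + 7.01 + 6.80 + 6.59) / 6 = 7.0833
bias = 7.0833 − 7.16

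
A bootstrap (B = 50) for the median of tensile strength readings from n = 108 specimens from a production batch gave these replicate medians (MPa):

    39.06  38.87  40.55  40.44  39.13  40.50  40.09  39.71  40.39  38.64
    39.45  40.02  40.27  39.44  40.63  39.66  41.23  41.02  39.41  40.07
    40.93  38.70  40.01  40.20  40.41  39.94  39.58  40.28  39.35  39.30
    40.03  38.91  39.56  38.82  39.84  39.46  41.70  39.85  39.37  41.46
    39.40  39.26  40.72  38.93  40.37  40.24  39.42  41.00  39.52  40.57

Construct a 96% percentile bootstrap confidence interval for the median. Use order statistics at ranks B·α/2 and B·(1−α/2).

(38.64, 41.46)

Sorted replicates: 38.64, 38.70, 38.82, 38.87, 38.91, 38.93, 39.06, 39.13, 39.26, 39.30, 39.35, 39.37, 39.40, 39.41, 39.42, 39.44, 39.45, 39.46, 39.52, 39.56, 39.58, 39.66, 39.71, 39.84, 39.85, 39.94, 40.01, 40.02, 40.03, 40.07, 40.09, 40.20, 40.24, 40.27, 40.28, 40.37, 40.39, 40.41, 40.44, 40.50, 40.55, 40.57, 40.63, 40.72, 40.93, 41.00, 41.02, 41.23, 41.46, 41.70
α = 0.04; lower rank = 50 × 0.020 = 1; upper rank = 50 × 0.980 = 49.
The 1st smallest replicate is 38.64; the 49th is 41.46.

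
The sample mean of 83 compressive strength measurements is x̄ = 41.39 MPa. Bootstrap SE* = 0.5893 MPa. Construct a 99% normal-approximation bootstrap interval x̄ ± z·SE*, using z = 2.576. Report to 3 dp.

Margin = 2.576 × 0.5893 = 1.5180
Interval: 41.39 ± 1.5180

(39.872, 42.908)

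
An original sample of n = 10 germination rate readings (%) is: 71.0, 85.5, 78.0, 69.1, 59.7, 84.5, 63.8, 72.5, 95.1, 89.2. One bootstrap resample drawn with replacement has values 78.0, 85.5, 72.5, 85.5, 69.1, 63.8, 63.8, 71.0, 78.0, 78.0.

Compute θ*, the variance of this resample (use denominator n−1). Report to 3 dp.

θ* = 61.460

Mean = 74.5200; sum of squared deviations = 553.1360
s² = 553.1360 / 9 = 61.4596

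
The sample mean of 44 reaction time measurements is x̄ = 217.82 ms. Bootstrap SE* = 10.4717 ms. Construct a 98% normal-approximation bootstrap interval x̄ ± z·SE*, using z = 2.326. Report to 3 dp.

(193.463, 242.177)

Margin = 2.326 × 10.4717 = 24.3572
Interval: 217.82 ± 24.3572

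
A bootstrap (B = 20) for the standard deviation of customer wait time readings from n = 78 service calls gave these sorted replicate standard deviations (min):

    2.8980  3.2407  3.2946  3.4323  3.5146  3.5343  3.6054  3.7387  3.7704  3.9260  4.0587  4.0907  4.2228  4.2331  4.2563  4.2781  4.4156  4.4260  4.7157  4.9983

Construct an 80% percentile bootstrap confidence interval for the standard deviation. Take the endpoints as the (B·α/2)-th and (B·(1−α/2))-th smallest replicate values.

α = 0.20; lower rank = 20 × 0.100 = 2; upper rank = 20 × 0.900 = 18.
The 2nd smallest replicate is 3.2407; the 18th is 4.4260.

(3.2407, 4.4260)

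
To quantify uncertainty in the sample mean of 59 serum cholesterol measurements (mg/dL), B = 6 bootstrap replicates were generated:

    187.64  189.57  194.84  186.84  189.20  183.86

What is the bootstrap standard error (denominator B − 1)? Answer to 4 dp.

Bootstrap SE is the standard deviation of the 6 replicate means.
Mean of replicates: (187.64 + 189.57 + 194.84 + 186.84 + 189.20 + 183.86) / 6 = 1131.95000 / 6 = 188.65833
Sum of squared deviations: (−1.01833)² + (+0.91167)² + (+6.18167)² + (−1.81833)² + (+0.54167)² + (−4.79833)² = 66.70488
Variance = 66.70488 / 5 = 13.34098
SE* = √13.34098

SE* = 3.6525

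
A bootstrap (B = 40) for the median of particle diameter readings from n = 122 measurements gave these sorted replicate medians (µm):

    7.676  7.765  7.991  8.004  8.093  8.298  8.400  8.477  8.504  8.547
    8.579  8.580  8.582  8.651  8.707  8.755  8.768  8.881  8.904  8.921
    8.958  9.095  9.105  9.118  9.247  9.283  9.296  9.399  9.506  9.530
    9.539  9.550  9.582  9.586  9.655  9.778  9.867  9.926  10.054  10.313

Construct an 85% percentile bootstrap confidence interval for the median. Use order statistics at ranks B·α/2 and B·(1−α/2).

α = 0.15; lower rank = 40 × 0.075 = 3; upper rank = 40 × 0.925 = 37.
The 3rd smallest replicate is 7.991; the 37th is 9.867.

(7.991, 9.867)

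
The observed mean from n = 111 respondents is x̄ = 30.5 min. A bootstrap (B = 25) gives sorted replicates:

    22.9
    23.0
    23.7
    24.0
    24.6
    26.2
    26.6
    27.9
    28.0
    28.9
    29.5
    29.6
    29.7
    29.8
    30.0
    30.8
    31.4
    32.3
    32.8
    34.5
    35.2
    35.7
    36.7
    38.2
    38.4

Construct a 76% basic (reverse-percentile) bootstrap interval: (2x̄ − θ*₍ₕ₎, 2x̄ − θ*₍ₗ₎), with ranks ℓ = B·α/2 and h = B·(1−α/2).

(25.3, 37.3)

Percentile endpoints at ranks 3 and 22: θ*₍3₎ = 23.7, θ*₍22₎ = 35.7.
Basic interval reflects these around x̄:
  lower = 2 × 30.5 − 35.7 = 25.3
  upper = 2 × 30.5 − 23.7 = 37.3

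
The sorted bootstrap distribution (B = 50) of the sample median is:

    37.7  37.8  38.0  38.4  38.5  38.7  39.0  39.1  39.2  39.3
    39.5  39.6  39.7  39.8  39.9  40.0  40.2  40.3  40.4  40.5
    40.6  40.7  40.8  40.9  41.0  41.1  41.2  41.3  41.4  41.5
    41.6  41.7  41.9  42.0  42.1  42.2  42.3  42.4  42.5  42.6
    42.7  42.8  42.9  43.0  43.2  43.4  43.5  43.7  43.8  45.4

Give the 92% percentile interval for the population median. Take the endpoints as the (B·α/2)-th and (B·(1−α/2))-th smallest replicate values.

(37.8, 43.7)

α = 0.08; lower rank = 50 × 0.040 = 2; upper rank = 50 × 0.960 = 48.
The 2nd smallest replicate is 37.8; the 48th is 43.7.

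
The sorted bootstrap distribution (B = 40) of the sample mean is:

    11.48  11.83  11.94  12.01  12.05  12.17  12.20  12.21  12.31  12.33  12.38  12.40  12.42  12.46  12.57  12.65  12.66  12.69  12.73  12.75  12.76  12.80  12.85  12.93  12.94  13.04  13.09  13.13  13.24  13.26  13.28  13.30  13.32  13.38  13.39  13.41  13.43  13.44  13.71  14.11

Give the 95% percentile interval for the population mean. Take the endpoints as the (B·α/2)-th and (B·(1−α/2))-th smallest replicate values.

(11.48, 13.71)

α = 0.05; lower rank = 40 × 0.025 = 1; upper rank = 40 × 0.975 = 39.
The 1st smallest replicate is 11.48; the 39th is 13.71.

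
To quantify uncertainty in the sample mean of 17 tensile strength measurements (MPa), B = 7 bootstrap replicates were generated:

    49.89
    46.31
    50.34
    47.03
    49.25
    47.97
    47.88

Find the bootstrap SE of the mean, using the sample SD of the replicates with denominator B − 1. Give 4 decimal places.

Bootstrap SE is the standard deviation of the 7 replicate means.
Mean of replicates: (49.89 + 46.31 + 50.34 + 47.03 + 49.25 + 47.97 + 47.88) / 7 = 338.67000 / 7 = 48.38143
Sum of squared deviations: (+1.50857)² + (−2.07143)² + (+1.95857)² + (−1.35143)² + (+0.86857)² + (−0.41143)² + (−0.50143)² = 13.40409
Variance = 13.40409 / 6 = 2.23401
SE* = √2.23401

SE* = 1.4947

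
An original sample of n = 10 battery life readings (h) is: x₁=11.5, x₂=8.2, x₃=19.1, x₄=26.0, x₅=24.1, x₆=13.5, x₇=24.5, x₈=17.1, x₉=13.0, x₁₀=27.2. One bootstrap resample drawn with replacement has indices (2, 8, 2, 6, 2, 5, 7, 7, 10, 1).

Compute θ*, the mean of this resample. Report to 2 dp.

Resample values: 8.2, 17.1, 8.2, 13.5, 8.2, 24.1, 24.5, 24.5, 27.2, 11.5.
Mean = (8.2 + 17.1 + 8.2 + 13.5 + 8.2 + 24.1 + 24.5 + 24.5 + 27.2 + 11.5) / 10 = 167.00 / 10 = 16.70

θ* = 16.70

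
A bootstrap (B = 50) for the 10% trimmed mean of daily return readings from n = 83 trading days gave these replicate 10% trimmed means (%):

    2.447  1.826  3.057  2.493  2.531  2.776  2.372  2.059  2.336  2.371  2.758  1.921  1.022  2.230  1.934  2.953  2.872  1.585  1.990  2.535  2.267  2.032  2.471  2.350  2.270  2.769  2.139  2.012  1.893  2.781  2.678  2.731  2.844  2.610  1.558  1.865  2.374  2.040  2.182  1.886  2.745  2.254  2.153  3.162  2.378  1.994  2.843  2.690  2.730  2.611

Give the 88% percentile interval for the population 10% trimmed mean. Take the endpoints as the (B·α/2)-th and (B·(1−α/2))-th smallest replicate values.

(1.585, 2.872)

Sorted replicates: 1.022, 1.558, 1.585, 1.826, 1.865, 1.886, 1.893, 1.921, 1.934, 1.990, 1.994, 2.012, 2.032, 2.040, 2.059, 2.139, 2.153, 2.182, 2.230, 2.254, 2.267, 2.270, 2.336, 2.350, 2.371, 2.372, 2.374, 2.378, 2.447, 2.471, 2.493, 2.531, 2.535, 2.610, 2.611, 2.678, 2.690, 2.730, 2.731, 2.745, 2.758, 2.769, 2.776, 2.781, 2.843, 2.844, 2.872, 2.953, 3.057, 3.162
α = 0.12; lower rank = 50 × 0.060 = 3; upper rank = 50 × 0.940 = 47.
The 3rd smallest replicate is 1.585; the 47th is 2.872.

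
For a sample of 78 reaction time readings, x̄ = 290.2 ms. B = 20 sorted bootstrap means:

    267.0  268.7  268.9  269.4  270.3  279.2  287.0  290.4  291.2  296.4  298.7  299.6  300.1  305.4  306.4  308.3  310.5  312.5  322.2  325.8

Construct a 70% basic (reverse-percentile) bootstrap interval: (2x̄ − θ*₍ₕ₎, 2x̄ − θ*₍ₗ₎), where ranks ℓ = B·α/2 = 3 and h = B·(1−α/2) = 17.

Percentile endpoints at ranks 3 and 17: θ*₍3₎ = 268.9, θ*₍17₎ = 310.5.
Basic interval reflects these around x̄:
  lower = 2 × 290.2 − 310.5 = 269.9
  upper = 2 × 290.2 − 268.9 = 311.5

(269.9, 311.5)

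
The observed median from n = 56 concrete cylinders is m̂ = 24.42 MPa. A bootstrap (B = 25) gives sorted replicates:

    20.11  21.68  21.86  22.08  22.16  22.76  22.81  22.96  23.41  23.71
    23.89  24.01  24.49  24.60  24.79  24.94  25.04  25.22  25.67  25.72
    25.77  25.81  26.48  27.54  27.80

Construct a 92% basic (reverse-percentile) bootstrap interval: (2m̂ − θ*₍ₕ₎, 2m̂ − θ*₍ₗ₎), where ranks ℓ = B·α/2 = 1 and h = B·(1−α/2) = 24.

(21.30, 28.73)

Percentile endpoints at ranks 1 and 24: θ*₍1₎ = 20.11, θ*₍24₎ = 27.54.
Basic interval reflects these around m̂:
  lower = 2 × 24.42 − 27.54 = 21.30
  upper = 2 × 24.42 − 20.11 = 28.73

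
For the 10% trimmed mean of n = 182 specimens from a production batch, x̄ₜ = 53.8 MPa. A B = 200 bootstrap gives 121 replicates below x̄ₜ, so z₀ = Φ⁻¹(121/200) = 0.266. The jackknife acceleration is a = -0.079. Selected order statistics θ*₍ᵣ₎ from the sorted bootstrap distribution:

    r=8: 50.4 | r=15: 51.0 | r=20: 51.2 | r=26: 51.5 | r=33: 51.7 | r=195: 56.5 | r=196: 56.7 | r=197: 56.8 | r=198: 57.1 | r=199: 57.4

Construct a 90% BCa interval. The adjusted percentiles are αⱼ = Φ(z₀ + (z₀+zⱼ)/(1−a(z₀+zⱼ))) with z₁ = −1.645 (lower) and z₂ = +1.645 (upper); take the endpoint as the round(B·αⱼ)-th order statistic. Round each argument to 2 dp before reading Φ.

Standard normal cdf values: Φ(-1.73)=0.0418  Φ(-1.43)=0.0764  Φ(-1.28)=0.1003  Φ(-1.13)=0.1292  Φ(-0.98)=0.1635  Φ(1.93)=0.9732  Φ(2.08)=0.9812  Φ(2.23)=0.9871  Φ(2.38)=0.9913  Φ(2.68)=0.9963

(51.2, 56.5)

Lower: z₀ + z₁ = 0.266 + (-1.645) = -1.379; 1 − a(z₀+z₁) = 1 − (-0.079)(-1.379) = 0.8911; argument = 0.266 + (-1.379)/0.8911 = -1.2816 → -1.28.
α₁ = Φ(-1.28) = 0.1003; rank = round(200 × 0.1003) = 20; θ*₍20₎ = 51.2.
Upper: z₀ + z₂ = 1.911; 1 − a(z₀+z₂) = 1.1510; argument = 1.9263 → 1.93; α₂ = 0.9732; rank = 195; θ*₍195₎ = 56.5.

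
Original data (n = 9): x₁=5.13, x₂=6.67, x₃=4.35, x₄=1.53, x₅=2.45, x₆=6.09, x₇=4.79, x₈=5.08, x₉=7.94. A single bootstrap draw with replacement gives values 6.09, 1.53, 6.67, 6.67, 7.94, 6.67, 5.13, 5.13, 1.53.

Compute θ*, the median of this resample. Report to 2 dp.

Sorted: 1.53, 1.53, 5.13, 5.13, 6.09, 6.67, 6.67, 6.67, 7.94
Median = middle value = 6.09

θ* = 6.09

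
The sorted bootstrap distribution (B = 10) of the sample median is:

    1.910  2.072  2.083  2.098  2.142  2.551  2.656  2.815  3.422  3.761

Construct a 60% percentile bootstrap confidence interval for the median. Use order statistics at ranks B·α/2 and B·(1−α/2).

(2.072, 2.815)

α = 0.40; lower rank = 10 × 0.200 = 2; upper rank = 10 × 0.800 = 8.
The 2nd smallest replicate is 2.072; the 8th is 2.815.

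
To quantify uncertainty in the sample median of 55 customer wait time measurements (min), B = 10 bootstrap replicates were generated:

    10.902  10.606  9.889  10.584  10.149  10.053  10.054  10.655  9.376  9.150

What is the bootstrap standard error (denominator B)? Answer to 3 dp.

Bootstrap SE is the standard deviation of the 10 replicate medians.
Mean of replicates: (10.902 + 10.606 + 9.889 + 10.584 + 10.149 + 10.053 + 10.054 + 10.655 + 9.376 + 9.150) / 10 = 101.4180 / 10 = 10.1418
Sum of squared deviations: (+0.7602)² + (+0.4642)² + (−0.2528)² + (+0.4422)² + (+0.0072)² + (−0.0888)² + (−0.0878)² + (+0.5132)² + (−0.7658)² + (−0.9918)² = 2.9020
Variance = 2.9020 / 10 = 0.2902
SE* = √0.2902

SE* = 0.539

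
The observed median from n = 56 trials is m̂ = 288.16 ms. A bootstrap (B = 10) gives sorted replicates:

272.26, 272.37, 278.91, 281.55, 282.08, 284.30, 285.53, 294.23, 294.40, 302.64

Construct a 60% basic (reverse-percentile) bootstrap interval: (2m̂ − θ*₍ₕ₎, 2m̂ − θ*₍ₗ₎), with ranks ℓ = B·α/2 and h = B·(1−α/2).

(282.09, 303.95)

Percentile endpoints at ranks 2 and 8: θ*₍2₎ = 272.37, θ*₍8₎ = 294.23.
Basic interval reflects these around m̂:
  lower = 2 × 288.16 − 294.23 = 282.09
  upper = 2 × 288.16 − 272.37 = 303.95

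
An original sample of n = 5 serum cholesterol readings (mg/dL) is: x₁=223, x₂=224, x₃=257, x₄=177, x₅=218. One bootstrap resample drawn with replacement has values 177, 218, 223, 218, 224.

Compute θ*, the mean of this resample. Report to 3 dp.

Mean = (177 + 218 + 223 + 218 + 224) / 5 = 1060.0 / 5 = 212.000

θ* = 212.000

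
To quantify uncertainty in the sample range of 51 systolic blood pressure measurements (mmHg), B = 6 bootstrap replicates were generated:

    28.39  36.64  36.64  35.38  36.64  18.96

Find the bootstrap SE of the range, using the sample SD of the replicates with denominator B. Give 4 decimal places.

SE* = 6.5703

Bootstrap SE is the standard deviation of the 6 replicate ranges.
Mean of replicates: (28.39 + 36.64 + 36.64 + 35.38 + 36.64 + 18.96) / 6 = 192.65000 / 6 = 32.10833
Sum of squared deviations: (−3.71833)² + (+4.53167)² + (+4.53167)² + (+3.27167)² + (+4.53167)² + (−13.14833)² = 259.01648
Variance = 259.01648 / 6 = 43.16941
SE* = √43.16941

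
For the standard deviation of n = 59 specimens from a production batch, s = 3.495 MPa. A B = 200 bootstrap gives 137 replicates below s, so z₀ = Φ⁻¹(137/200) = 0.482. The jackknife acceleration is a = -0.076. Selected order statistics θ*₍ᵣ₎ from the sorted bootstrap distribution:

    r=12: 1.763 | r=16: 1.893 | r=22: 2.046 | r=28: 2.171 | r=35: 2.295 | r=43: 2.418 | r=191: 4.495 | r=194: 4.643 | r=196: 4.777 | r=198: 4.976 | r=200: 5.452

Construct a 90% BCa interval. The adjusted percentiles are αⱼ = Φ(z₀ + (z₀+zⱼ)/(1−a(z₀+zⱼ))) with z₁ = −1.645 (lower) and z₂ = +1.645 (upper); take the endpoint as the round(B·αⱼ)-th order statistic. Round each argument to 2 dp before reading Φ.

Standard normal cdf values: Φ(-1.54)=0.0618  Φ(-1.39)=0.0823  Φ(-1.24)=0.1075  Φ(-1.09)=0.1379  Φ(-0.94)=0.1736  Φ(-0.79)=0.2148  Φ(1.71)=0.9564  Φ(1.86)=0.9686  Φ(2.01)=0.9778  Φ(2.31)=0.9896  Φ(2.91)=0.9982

Lower: z₀ + z₁ = 0.482 + (-1.645) = -1.163; 1 − a(z₀+z₁) = 1 − (-0.076)(-1.163) = 0.9116; argument = 0.482 + (-1.163)/0.9116 = -0.7938 → -0.79.
α₁ = Φ(-0.79) = 0.2148; rank = round(200 × 0.2148) = 43; θ*₍43₎ = 2.418.
Upper: z₀ + z₂ = 2.127; 1 − a(z₀+z₂) = 1.1617; argument = 2.3130 → 2.31; α₂ = 0.9896; rank = 198; θ*₍198₎ = 4.976.

(2.418, 4.976)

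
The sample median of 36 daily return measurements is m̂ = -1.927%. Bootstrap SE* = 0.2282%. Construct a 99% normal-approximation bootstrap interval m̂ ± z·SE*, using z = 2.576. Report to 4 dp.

Margin = 2.576 × 0.2282 = 0.58784
Interval: -1.927 ± 0.58784

(-2.5148, -1.3392)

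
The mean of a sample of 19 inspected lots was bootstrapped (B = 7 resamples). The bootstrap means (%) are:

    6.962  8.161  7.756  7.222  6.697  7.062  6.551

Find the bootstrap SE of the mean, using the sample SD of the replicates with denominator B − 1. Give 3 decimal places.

SE* = 0.575

Bootstrap SE is the standard deviation of the 7 replicate means.
Mean of replicates: (6.962 + 8.161 + 7.756 + 7.222 + 6.697 + 7.062 + 6.551) / 7 = 50.4110 / 7 = 7.2016
Sum of squared deviations: (−0.2396)² + (+0.9594)² + (+0.5544)² + (+0.0204)² + (−0.5046)² + (−0.1396)² + (−0.6506)² = 1.9830
Variance = 1.9830 / 6 = 0.3305
SE* = √0.3305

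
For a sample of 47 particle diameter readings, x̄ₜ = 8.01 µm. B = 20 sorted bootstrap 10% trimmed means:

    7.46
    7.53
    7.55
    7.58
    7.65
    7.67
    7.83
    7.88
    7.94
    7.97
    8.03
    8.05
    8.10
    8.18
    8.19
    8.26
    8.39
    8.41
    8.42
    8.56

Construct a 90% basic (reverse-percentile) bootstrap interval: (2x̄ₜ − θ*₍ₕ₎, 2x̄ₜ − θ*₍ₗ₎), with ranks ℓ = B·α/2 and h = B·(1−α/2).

(7.60, 8.56)

Percentile endpoints at ranks 1 and 19: θ*₍1₎ = 7.46, θ*₍19₎ = 8.42.
Basic interval reflects these around x̄ₜ:
  lower = 2 × 8.01 − 8.42 = 7.60
  upper = 2 × 8.01 − 7.46 = 8.56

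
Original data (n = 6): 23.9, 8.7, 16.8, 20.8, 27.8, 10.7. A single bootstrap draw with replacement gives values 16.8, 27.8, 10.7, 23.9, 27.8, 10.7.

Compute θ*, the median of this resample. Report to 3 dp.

Sorted: 10.7, 10.7, 16.8, 23.9, 27.8, 27.8
Median = average of the two middle values = 20.350

θ* = 20.350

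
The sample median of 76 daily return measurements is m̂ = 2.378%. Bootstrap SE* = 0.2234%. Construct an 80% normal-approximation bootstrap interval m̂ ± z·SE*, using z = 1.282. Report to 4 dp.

(2.0916, 2.6644)

Margin = 1.282 × 0.2234 = 0.28640
Interval: 2.378 ± 0.28640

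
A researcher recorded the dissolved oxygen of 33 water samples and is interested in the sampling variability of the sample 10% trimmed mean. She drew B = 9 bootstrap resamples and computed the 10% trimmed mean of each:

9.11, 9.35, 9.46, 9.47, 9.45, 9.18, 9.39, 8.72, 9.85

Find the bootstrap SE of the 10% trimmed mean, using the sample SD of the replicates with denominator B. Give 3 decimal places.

SE* = 0.292

Bootstrap SE is the standard deviation of the 9 replicate 10% trimmed means.
Mean of replicates: (9.11 + 9.35 + 9.46 + 9.47 + 9.45 + 9.18 + 9.39 + 8.72 + 9.85) / 9 = 83.9800 / 9 = 9.3311
Sum of squared deviations: (−0.2211)² + (+0.0189)² + (+0.1289)² + (+0.1389)² + (+0.1189)² + (−0.1511)² + (+0.0589)² + (−0.6111)² + (+0.5189)² = 0.7683
Variance = 0.7683 / 9 = 0.0854
SE* = √0.0854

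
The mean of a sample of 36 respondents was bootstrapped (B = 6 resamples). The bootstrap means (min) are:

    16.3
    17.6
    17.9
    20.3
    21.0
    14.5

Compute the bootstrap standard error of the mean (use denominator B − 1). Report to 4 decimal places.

Bootstrap SE is the standard deviation of the 6 replicate means.
Mean of replicates: (16.3 + 17.6 + 17.9 + 20.3 + 21.0 + 14.5) / 6 = 107.60000 / 6 = 17.93333
Sum of squared deviations: (−1.63333)² + (−0.33333)² + (−0.03333)² + (+2.36667)² + (+3.06667)² + (−3.43333)² = 29.57333
Variance = 29.57333 / 5 = 5.91467
SE* = √5.91467

SE* = 2.4320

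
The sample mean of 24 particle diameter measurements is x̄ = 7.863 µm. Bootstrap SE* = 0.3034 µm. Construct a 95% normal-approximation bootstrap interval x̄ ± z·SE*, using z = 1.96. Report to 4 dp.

(7.2683, 8.4577)

Margin = 1.96 × 0.3034 = 0.59466
Interval: 7.863 ± 0.59466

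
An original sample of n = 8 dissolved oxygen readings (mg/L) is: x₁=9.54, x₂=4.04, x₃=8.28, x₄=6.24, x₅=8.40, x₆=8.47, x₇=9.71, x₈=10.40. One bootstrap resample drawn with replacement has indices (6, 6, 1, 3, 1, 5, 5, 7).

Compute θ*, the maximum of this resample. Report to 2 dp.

θ* = 9.71

Resample values: 8.47, 8.47, 9.54, 8.28, 9.54, 8.40, 8.40, 9.71.
Maximum = 9.71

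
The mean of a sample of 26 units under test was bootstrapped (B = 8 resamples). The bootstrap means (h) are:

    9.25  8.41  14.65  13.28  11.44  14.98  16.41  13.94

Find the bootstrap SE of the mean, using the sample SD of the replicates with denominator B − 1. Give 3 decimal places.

SE* = 2.840

Bootstrap SE is the standard deviation of the 8 replicate means.
Mean of replicates: (9.25 + 8.41 + 14.65 + 13.28 + 11.44 + 14.98 + 16.41 + 13.94) / 8 = 102.3600 / 8 = 12.7950
Sum of squared deviations: (−3.5450)² + (−4.3850)² + (+1.8550)² + (+0.4850)² + (−1.3550)² + (+2.1850)² + (+3.6150)² + (+1.1450)² = 56.4610
Variance = 56.4610 / 7 = 8.0659
SE* = √8.0659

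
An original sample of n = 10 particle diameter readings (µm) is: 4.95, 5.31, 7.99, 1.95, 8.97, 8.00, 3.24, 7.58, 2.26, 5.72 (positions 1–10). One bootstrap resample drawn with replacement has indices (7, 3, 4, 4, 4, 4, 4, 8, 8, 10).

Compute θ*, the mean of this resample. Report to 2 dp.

θ* = 4.19

Resample values: 3.24, 7.99, 1.95, 1.95, 1.95, 1.95, 1.95, 7.58, 7.58, 5.72.
Mean = (3.24 + 7.99 + 1.95 + 1.95 + 1.95 + 1.95 + 1.95 + 7.58 + 7.58 + 5.72) / 10 = 41.860 / 10 = 4.19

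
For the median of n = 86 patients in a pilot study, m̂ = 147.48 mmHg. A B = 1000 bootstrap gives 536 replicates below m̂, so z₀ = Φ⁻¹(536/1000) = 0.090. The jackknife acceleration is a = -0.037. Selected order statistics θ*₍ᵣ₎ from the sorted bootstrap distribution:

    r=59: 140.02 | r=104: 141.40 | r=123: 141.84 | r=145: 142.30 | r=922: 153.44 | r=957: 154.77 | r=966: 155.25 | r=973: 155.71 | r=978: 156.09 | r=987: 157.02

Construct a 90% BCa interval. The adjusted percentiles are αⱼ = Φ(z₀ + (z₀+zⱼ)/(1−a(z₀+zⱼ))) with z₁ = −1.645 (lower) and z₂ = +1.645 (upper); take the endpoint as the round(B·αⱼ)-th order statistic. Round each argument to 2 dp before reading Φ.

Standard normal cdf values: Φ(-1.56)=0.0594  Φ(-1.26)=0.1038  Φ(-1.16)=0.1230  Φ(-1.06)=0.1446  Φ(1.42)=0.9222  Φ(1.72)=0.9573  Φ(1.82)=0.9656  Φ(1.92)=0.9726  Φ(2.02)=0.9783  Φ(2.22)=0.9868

(140.02, 154.77)

Lower: z₀ + z₁ = 0.090 + (-1.645) = -1.555; 1 − a(z₀+z₁) = 1 − (-0.037)(-1.555) = 0.9425; argument = 0.090 + (-1.555)/0.9425 = -1.5599 → -1.56.
α₁ = Φ(-1.56) = 0.0594; rank = round(1000 × 0.0594) = 59; θ*₍59₎ = 140.02.
Upper: z₀ + z₂ = 1.735; 1 − a(z₀+z₂) = 1.0642; argument = 1.7203 → 1.72; α₂ = 0.9573; rank = 957; θ*₍957₎ = 154.77.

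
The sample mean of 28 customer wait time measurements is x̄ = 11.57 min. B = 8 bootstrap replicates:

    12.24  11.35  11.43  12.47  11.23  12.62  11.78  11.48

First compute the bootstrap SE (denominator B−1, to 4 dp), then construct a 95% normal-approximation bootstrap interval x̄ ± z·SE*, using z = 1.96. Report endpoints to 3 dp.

Mean of replicates = 11.8250; sum of squared deviations = 2.0770; SE* = √(2.0770/7) = 0.5447
Margin = 1.96 × 0.5447 = 1.0676
Interval: 11.57 ± 1.0676

(10.502, 12.638)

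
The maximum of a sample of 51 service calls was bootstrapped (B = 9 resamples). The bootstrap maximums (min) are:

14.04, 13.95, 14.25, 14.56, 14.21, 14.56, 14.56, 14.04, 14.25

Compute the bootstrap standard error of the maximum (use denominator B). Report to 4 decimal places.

Bootstrap SE is the standard deviation of the 9 replicate maximums.
Mean of replicates: (14.04 + 13.95 + 14.25 + 14.56 + 14.21 + 14.56 + 14.56 + 14.04 + 14.25) / 9 = 128.42000 / 9 = 14.26889
Sum of squared deviations: (−0.22889)² + (−0.31889)² + (−0.01889)² + (+0.29111)² + (−0.05889)² + (+0.29111)² + (+0.29111)² + (−0.22889)² + (−0.01889)² = 0.46489
Variance = 0.46489 / 9 = 0.05165
SE* = √0.05165

SE* = 0.2273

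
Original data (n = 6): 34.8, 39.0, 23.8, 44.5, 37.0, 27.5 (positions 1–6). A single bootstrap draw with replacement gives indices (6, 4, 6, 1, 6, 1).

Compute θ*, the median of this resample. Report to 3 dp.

Resample values: 27.5, 44.5, 27.5, 34.8, 27.5, 34.8.
Sorted: 27.5, 27.5, 27.5, 34.8, 34.8, 44.5
Median = average of the two middle values = 31.150

θ* = 31.150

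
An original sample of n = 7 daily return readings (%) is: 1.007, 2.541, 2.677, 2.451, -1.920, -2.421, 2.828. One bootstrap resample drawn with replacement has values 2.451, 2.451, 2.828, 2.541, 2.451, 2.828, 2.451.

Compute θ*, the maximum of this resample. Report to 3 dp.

Maximum = 2.828

θ* = 2.828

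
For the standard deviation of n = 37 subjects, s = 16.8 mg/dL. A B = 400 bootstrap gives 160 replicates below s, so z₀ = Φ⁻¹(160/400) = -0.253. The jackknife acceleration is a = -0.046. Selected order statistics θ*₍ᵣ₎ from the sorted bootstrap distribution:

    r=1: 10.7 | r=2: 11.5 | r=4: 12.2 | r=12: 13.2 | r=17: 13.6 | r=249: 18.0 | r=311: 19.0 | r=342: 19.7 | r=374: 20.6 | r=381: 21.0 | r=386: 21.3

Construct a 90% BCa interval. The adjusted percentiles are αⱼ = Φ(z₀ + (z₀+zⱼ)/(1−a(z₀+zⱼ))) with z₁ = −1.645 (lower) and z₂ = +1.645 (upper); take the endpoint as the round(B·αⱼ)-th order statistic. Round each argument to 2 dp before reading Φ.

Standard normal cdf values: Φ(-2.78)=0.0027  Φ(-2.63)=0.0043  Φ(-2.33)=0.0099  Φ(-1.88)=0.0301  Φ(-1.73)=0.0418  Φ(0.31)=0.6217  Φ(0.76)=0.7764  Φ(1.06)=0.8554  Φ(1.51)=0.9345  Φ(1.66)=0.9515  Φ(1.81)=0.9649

Lower: z₀ + z₁ = -0.253 + (-1.645) = -1.898; 1 − a(z₀+z₁) = 1 − (-0.046)(-1.898) = 0.9127; argument = -0.253 + (-1.898)/0.9127 = -2.3326 → -2.33.
α₁ = Φ(-2.33) = 0.0099; rank = round(400 × 0.0099) = 4; θ*₍4₎ = 12.2.
Upper: z₀ + z₂ = 1.392; 1 − a(z₀+z₂) = 1.0640; argument = 1.0552 → 1.06; α₂ = 0.8554; rank = 342; θ*₍342₎ = 19.7.

(12.2, 19.7)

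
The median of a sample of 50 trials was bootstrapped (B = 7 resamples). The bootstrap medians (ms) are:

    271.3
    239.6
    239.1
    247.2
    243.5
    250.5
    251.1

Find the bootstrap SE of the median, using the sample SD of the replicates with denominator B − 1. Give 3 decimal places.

Bootstrap SE is the standard deviation of the 7 replicate medians.
Mean of replicates: (271.3 + 239.6 + 239.1 + 247.2 + 243.5 + 250.5 + 251.1) / 7 = 1742.3000 / 7 = 248.9000
Sum of squared deviations: (+22.4000)² + (−9.3000)² + (−9.8000)² + (−1.7000)² + (−5.4000)² + (+1.6000)² + (+2.2000)² = 723.7400
Variance = 723.7400 / 6 = 120.6233
SE* = √120.6233

SE* = 10.983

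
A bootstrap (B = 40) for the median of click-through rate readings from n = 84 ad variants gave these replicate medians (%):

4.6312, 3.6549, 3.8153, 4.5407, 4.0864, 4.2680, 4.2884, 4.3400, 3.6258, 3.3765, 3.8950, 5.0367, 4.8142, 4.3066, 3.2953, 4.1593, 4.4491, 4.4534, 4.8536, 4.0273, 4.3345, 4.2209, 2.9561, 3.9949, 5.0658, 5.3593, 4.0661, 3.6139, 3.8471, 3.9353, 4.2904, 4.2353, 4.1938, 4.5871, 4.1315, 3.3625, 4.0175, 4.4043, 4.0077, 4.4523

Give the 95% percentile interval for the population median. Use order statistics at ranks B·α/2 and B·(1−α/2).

Sorted replicates: 2.9561, 3.2953, 3.3625, 3.3765, 3.6139, 3.6258, 3.6549, 3.8153, 3.8471, 3.8950, 3.9353, 3.9949, 4.0077, 4.0175, 4.0273, 4.0661, 4.0864, 4.1315, 4.1593, 4.1938, 4.2209, 4.2353, 4.2680, 4.2884, 4.2904, 4.3066, 4.3345, 4.3400, 4.4043, 4.4491, 4.4523, 4.4534, 4.5407, 4.5871, 4.6312, 4.8142, 4.8536, 5.0367, 5.0658, 5.3593
α = 0.05; lower rank = 40 × 0.025 = 1; upper rank = 40 × 0.975 = 39.
The 1st smallest replicate is 2.9561; the 39th is 5.0658.

(2.9561, 5.0658)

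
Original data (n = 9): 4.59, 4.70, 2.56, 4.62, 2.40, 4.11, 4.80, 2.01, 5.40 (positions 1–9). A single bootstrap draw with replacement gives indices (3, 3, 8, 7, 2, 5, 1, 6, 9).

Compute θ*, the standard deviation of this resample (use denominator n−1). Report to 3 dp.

θ* = 1.285

Resample values: 2.56, 2.56, 2.01, 4.80, 4.70, 2.40, 4.59, 4.11, 5.40.
Mean = 3.6811; sum of squared deviations = 13.2023
s² = 13.2023 / 8 = 1.6503
s = √1.6503 = 1.285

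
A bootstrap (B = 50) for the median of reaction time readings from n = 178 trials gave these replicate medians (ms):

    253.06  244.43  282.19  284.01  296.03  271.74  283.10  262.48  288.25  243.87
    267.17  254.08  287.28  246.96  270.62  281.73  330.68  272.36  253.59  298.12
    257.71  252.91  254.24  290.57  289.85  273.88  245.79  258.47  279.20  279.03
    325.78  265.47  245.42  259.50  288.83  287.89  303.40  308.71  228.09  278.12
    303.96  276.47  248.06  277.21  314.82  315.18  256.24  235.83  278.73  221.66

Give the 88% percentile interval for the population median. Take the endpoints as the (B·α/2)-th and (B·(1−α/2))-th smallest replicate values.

Sorted replicates: 221.66, 228.09, 235.83, 243.87, 244.43, 245.42, 245.79, 246.96, 248.06, 252.91, 253.06, 253.59, 254.08, 254.24, 256.24, 257.71, 258.47, 259.50, 262.48, 265.47, 267.17, 270.62, 271.74, 272.36, 273.88, 276.47, 277.21, 278.12, 278.73, 279.03, 279.20, 281.73, 282.19, 283.10, 284.01, 287.28, 287.89, 288.25, 288.83, 289.85, 290.57, 296.03, 298.12, 303.40, 303.96, 308.71, 314.82, 315.18, 325.78, 330.68
α = 0.12; lower rank = 50 × 0.060 = 3; upper rank = 50 × 0.940 = 47.
The 3rd smallest replicate is 235.83; the 47th is 314.82.

(235.83, 314.82)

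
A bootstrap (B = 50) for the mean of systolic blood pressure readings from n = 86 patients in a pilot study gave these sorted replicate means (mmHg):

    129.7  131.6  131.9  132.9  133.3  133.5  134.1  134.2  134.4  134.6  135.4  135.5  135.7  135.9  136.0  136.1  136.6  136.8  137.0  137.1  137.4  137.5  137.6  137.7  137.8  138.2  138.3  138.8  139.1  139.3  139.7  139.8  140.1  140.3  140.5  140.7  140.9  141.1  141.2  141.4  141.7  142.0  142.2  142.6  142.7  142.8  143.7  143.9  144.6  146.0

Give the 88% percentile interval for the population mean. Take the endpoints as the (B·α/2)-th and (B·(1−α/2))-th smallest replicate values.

α = 0.12; lower rank = 50 × 0.060 = 3; upper rank = 50 × 0.940 = 47.
The 3rd smallest replicate is 131.9; the 47th is 143.7.

(131.9, 143.7)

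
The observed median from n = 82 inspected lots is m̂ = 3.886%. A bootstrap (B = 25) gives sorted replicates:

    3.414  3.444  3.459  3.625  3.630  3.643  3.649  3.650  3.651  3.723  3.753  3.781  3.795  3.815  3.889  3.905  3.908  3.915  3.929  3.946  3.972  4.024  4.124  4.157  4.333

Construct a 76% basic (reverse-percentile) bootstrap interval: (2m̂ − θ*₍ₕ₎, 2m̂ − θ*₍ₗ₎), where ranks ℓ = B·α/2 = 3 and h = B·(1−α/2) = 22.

(3.748, 4.313)

Percentile endpoints at ranks 3 and 22: θ*₍3₎ = 3.459, θ*₍22₎ = 4.024.
Basic interval reflects these around m̂:
  lower = 2 × 3.886 − 4.024 = 3.748
  upper = 2 × 3.886 − 3.459 = 4.313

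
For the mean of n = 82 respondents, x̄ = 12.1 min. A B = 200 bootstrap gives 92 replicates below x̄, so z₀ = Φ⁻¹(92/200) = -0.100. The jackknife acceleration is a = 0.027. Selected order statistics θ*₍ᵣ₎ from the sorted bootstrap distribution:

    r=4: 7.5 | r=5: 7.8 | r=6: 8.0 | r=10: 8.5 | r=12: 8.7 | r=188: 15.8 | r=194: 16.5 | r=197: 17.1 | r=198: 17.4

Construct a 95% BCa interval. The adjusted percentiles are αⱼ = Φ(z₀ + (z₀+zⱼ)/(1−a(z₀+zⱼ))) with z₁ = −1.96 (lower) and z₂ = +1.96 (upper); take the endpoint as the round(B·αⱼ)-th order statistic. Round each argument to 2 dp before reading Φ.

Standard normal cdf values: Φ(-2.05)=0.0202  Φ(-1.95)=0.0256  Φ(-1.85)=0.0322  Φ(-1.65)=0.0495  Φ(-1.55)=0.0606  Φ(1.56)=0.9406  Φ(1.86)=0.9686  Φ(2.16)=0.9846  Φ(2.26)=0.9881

(7.5, 16.5)

Lower: z₀ + z₁ = -0.100 + (-1.960) = -2.060; 1 − a(z₀+z₁) = 1 − (0.027)(-2.060) = 1.0556; argument = -0.100 + (-2.060)/1.0556 = -2.0515 → -2.05.
α₁ = Φ(-2.05) = 0.0202; rank = round(200 × 0.0202) = 4; θ*₍4₎ = 7.5.
Upper: z₀ + z₂ = 1.860; 1 − a(z₀+z₂) = 0.9498; argument = 1.8583 → 1.86; α₂ = 0.9686; rank = 194; θ*₍194₎ = 16.5.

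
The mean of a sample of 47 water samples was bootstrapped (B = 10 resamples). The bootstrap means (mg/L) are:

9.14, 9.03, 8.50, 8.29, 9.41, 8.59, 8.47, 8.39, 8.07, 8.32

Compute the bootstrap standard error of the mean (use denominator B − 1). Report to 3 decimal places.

SE* = 0.429

Bootstrap SE is the standard deviation of the 10 replicate means.
Mean of replicates: (9.14 + 9.03 + 8.50 + 8.29 + 9.41 + 8.59 + 8.47 + 8.39 + 8.07 + 8.32) / 10 = 86.2100 / 10 = 8.6210
Sum of squared deviations: (+0.5190)² + (+0.4090)² + (−0.1210)² + (−0.3310)² + (+0.7890)² + (−0.0310)² + (−0.1510)² + (−0.2310)² + (−0.5510)² + (−0.3010)² = 1.6547
Variance = 1.6547 / 9 = 0.1839
SE* = √0.1839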